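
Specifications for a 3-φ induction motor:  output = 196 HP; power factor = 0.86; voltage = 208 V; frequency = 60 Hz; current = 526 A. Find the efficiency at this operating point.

89.7 %

P_out = 196 × 746 = 146216 W
P_in = √3·V_L·I_L·cosφ = 1.732 × 208 × 526 × 0.86 = 162965 W
η = P_out / P_in = 146216 / 162965 = 0.897 = 89.7%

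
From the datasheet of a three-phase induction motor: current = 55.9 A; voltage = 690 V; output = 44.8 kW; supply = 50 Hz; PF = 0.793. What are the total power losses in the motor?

8.18 kW

P_in = √3·V·I·cosφ = 1.732×690×55.9×0.793 = 52976 W
P_out = 44800 W
Losses = P_in − P_out = 52976 − 44800 = 8176 W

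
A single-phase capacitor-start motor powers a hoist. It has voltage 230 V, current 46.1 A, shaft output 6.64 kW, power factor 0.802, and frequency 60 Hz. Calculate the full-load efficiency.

P_out = 6.64 kW = 6640 W
P_in = V·I·cosφ = 230 × 46.1 × 0.802 = 8504 W
η = P_out / P_in = 6640 / 8504 = 0.781 = 78.1%

78.1 %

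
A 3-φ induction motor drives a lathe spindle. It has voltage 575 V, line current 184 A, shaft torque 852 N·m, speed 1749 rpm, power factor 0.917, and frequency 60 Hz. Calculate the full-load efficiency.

ω = 2π × 1749/60 = 183.2 rad/s; P_out = τω = 852 × 183.2 = 156086 W
P_in = √3·V_L·I_L·cosφ = 1.732 × 575 × 184 × 0.917 = 168036 W
η = P_out / P_in = 156086 / 168036 = 0.929 = 92.9%

92.9 %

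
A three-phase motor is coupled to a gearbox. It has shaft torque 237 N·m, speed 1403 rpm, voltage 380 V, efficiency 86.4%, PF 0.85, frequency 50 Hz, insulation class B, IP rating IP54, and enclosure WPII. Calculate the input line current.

ω = 2π×1403/60 = 146.9 rad/s; P_out = τω = 237 × 146.9 = 34815 W
P_in = P_out / η = 34815 / 0.864 = 40295 W
I_L = P_in / (√3·V_L·cosφ) = 40295 / (1.732 × 380 × 0.85) = 72 A

72 A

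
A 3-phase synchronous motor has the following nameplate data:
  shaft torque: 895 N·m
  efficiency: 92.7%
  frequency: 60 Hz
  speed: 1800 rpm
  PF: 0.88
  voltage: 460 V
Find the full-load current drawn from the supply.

ω = 2π×1800/60 = 188.5 rad/s; P_out = τω = 895 × 188.5 = 168708 W
P_in = P_out / η = 168708 / 0.927 = 181994 W
I_L = P_in / (√3·V_L·cosφ) = 181994 / (1.732 × 460 × 0.88) = 260 A

260 A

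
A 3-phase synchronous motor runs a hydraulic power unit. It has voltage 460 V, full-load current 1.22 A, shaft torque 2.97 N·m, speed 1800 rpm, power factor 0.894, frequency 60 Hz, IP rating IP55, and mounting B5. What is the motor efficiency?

ω = 2π × 1800/60 = 188.5 rad/s; P_out = τω = 2.97 × 188.5 = 560 W
P_in = √3·V_L·I_L·cosφ = 1.732 × 460 × 1.22 × 0.894 = 869 W
η = P_out / P_in = 560 / 869 = 0.644 = 64.4%

64.4 %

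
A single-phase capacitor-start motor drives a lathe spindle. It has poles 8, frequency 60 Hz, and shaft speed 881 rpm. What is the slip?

2.11 %

n_s = 120f/p = 120×60/8 = 900 rpm
s = (n_s − n)/n_s = (900 − 881)/900 = 0.0211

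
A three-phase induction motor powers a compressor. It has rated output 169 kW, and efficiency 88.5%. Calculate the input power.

191 kW

P_out = 169000 W
P_in = P_out/η = 169000/0.885 = 190960 W = 191 kW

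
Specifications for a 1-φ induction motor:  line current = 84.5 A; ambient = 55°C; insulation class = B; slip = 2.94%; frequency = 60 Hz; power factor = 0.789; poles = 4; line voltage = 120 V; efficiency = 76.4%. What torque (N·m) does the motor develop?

33.4 N·m

P_in = V·I·cosφ = 120 × 84.5 × 0.789 = 8000 W
P_out = η·P_in = 0.764 × 8000 = 6112 W
n_s = 120×60/4 = 1800 rpm; n = 1800×(1−0.0294) = 1747 rpm
ω = 2π×1747/60 = 182.9 rad/s
τ = P_out/ω = 6112/182.9 = 33.4 N·m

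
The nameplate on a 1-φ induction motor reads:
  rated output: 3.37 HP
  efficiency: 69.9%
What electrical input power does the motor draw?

P_out = 3.37 × 746 = 2514 W
P_in = P_out/η = 2514/0.699 = 3597 W = 3.6 kW

3.6 kW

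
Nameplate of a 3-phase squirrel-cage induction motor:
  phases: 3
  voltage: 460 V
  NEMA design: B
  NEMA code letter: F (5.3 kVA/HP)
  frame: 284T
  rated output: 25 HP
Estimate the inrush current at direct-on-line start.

S_LR = 5.3 × 25 = 132.5 kVA
I_LR = S_LR/(√3·V_L) = 132500/(1.732×460) = 166 A

166 A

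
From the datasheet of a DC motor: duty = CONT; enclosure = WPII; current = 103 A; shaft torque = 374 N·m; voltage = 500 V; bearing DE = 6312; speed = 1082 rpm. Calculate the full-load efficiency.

ω = 2π × 1082/60 = 113.3 rad/s; P_out = τω = 374 × 113.3 = 42374 W
P_in = V·I = 500 × 103 = 51500 W
η = P_out / P_in = 42374 / 51500 = 0.823 = 82.3%

82.3 %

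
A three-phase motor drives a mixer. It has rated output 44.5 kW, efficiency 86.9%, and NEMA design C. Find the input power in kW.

51.2 kW

P_out = 44500 W
P_in = P_out/η = 44500/0.869 = 51208 W = 51.2 kW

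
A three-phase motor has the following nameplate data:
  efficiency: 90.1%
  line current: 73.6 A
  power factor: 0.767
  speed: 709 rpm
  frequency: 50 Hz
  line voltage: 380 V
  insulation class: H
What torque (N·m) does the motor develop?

P_in = √3·V·I·cosφ = 1.732 × 380 × 73.6 × 0.767 = 37154 W
P_out = η·P_in = 0.901 × 37154 = 33476 W
n = 709 rpm
ω = 2π×709/60 = 74.25 rad/s
τ = P_out/ω = 33476/74.25 = 451 N·m

451 N·m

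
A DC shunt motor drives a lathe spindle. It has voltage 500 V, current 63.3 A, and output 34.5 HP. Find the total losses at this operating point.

5910 W

P_in = V·I = 500×63.3 = 31650 W
P_out = 34.5×746 = 25737 W
Losses = P_in − P_out = 31650 − 25737 = 5913 W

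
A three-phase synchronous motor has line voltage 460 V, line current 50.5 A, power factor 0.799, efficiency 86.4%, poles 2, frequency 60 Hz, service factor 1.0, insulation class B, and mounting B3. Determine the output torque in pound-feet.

54.3 lb·ft

P_in = √3·V·I·cosφ = 1.732 × 460 × 50.5 × 0.799 = 32147 W
P_out = η·P_in = 0.864 × 32147 = 27775 W
n = n_s = 120×60/2 = 3600 rpm (synchronous)
ω = 2π×3600/60 = 377 rad/s
τ = P_out/ω = 27775/377 = 73.67 N·m
In lb·ft: 73.67/1.356 = 54.3 lb·ft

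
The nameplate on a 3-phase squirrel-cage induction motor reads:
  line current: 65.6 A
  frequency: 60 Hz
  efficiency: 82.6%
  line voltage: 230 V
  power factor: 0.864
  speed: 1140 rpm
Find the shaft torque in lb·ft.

115 lb·ft

P_in = √3·V·I·cosφ = 1.732 × 230 × 65.6 × 0.864 = 22578 W
P_out = η·P_in = 0.826 × 22578 = 18649 W
n = 1140 rpm
ω = 2π×1140/60 = 119.4 rad/s
τ = P_out/ω = 18649/119.4 = 156.2 N·m
In lb·ft: 156.2/1.356 = 115 lb·ft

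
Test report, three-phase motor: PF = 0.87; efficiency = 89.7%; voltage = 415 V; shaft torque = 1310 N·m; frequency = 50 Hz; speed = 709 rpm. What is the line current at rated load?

ω = 2π×709/60 = 74.25 rad/s; P_out = τω = 1310 × 74.25 = 97268 W
P_in = P_out / η = 97268 / 0.897 = 108437 W
I_L = P_in / (√3·V_L·cosφ) = 108437 / (1.732 × 415 × 0.87) = 173 A

173 A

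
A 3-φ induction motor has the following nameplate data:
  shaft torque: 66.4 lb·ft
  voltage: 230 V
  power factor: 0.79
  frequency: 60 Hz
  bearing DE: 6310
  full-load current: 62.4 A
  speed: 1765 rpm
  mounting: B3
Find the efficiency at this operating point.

τ = 66.4 lb·ft × 1.356 = 90.04 N·m
ω = 2π × 1765/60 = 184.8 rad/s; P_out = τω = 90.04 × 184.8 = 16639 W
P_in = √3·V_L·I_L·cosφ = 1.732 × 230 × 62.4 × 0.79 = 19638 W
η = P_out / P_in = 16639 / 19638 = 0.847 = 84.7%

84.7 %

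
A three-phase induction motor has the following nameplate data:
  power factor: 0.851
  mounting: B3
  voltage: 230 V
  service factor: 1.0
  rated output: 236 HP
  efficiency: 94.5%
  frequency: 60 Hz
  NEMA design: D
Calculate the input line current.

550 A

P_out = 236 × 746 = 176056 W
P_in = P_out / η = 176056 / 0.945 = 186303 W
I_L = P_in / (√3·V_L·cosφ) = 186303 / (1.732 × 230 × 0.851) = 550 A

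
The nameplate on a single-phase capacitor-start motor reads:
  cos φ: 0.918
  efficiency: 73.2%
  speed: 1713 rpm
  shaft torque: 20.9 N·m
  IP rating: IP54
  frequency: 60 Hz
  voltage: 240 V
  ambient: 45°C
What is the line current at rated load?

ω = 2π×1713/60 = 179.4 rad/s; P_out = τω = 20.9 × 179.4 = 3749 W
P_in = P_out / η = 3749 / 0.732 = 5122 W
I = P_in / (V·cosφ) = 5122 / (240 × 0.918) = 23.2 A

23.2 A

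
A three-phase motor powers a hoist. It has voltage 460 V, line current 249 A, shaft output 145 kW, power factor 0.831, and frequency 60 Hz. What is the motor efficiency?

P_out = 145 kW = 145000 W
P_in = √3·V_L·I_L·cosφ = 1.732 × 460 × 249 × 0.831 = 164857 W
η = P_out / P_in = 145000 / 164857 = 0.880 = 88.0%

88.0 %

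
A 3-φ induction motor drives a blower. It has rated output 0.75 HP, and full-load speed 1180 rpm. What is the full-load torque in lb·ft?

P_out = 0.75 × 746 = 560 W
ω = 2π × 1180/60 = 123.6 rad/s
τ = P_out/ω = 560/123.6 = 4.531 N·m
In lb·ft: 4.531/1.356 = 3.34 lb·ft

3.34 lb·ft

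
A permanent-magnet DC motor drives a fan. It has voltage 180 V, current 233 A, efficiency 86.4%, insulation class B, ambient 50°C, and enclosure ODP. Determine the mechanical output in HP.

48.6 HP

P_in = V·I = 180 × 233 = 41940 W
P_out = η·P_in = 0.864 × 41940 = 36236 W
= 36236/746 = 48.6 HP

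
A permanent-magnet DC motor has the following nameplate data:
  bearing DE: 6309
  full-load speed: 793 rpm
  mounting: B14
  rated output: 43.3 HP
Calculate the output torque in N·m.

389 N·m

P_out = 43.3 × 746 = 32302 W
ω = 2π × 793/60 = 83.04 rad/s
τ = P_out/ω = 32302/83.04 = 389 N·m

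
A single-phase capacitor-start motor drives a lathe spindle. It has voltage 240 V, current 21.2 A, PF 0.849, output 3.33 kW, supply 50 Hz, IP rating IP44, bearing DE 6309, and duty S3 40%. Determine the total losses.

990 W

P_in = V·I·cosφ = 240×21.2×0.849 = 4320 W
P_out = 3330 W
Losses = P_in − P_out = 4320 − 3330 = 990 W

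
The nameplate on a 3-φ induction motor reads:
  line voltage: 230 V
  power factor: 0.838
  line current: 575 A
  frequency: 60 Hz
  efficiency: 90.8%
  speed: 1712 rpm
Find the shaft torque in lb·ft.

P_in = √3·V·I·cosφ = 1.732 × 230 × 575 × 0.838 = 191950 W
P_out = η·P_in = 0.908 × 191950 = 174291 W
n = 1712 rpm
ω = 2π×1712/60 = 179.3 rad/s
τ = P_out/ω = 174291/179.3 = 972.1 N·m
In lb·ft: 972.1/1.356 = 717 lb·ft

717 lb·ft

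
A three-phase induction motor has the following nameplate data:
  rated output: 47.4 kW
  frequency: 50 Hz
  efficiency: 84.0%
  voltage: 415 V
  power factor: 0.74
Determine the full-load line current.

106 A

P_out = 47.4 kW = 47400 W
P_in = P_out / η = 47400 / 0.840 = 56429 W
I_L = P_in / (√3·V_L·cosφ) = 56429 / (1.732 × 415 × 0.74) = 106 A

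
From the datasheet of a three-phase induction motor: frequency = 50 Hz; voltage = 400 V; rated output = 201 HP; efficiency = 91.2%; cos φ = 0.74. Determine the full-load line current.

321 A

P_out = 201 × 746 = 149946 W
P_in = P_out / η = 149946 / 0.912 = 164414 W
I_L = P_in / (√3·V_L·cosφ) = 164414 / (1.732 × 400 × 0.74) = 321 A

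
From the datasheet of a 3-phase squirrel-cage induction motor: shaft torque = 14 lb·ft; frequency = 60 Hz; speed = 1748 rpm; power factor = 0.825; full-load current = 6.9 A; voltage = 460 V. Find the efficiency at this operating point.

76.6 %

τ = 14 lb·ft × 1.356 = 18.98 N·m
ω = 2π × 1748/60 = 183.1 rad/s; P_out = τω = 18.98 × 183.1 = 3475 W
P_in = √3·V_L·I_L·cosφ = 1.732 × 460 × 6.9 × 0.825 = 4535 W
η = P_out / P_in = 3475 / 4535 = 0.766 = 76.6%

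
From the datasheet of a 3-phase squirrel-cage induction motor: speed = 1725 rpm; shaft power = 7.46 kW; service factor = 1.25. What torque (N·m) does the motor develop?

ω = 2π × 1725/60 = 180.6 rad/s
τ = P/ω = 7460/180.6 = 41.3 N·m

41.3 N·m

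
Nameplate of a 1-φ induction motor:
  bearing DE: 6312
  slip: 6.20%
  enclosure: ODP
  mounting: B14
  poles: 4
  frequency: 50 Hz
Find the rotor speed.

n_s = 120f/p = 120×50/4 = 1500 rpm
n = n_s(1 − s) = 1500 × (1 − 0.062) = 1407 rpm

1407 rpm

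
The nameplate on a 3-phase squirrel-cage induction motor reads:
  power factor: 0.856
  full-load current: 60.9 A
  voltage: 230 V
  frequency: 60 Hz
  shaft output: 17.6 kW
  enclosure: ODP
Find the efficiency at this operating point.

84.7 %

P_out = 17.6 kW = 17600 W
P_in = √3·V_L·I_L·cosφ = 1.732 × 230 × 60.9 × 0.856 = 20767 W
η = P_out / P_in = 17600 / 20767 = 0.847 = 84.7%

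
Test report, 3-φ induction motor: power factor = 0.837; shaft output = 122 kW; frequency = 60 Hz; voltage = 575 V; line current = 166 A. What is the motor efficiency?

P_out = 122 kW = 122000 W
P_in = √3·V_L·I_L·cosφ = 1.732 × 575 × 166 × 0.837 = 138372 W
η = P_out / P_in = 122000 / 138372 = 0.882 = 88.2%

88.2 %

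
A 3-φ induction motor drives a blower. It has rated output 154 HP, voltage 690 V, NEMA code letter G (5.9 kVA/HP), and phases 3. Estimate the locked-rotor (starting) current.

S_LR = 5.9 × 154 = 908.6 kVA
I_LR = S_LR/(√3·V_L) = 908600/(1.732×690) = 760 A

760 A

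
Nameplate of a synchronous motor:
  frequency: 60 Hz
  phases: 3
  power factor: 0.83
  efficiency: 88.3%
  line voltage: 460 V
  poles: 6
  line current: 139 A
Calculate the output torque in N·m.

P_in = √3·V·I·cosφ = 1.732 × 460 × 139 × 0.83 = 91918 W
P_out = η·P_in = 0.883 × 91918 = 81164 W
n = n_s = 120×60/6 = 1200 rpm (synchronous)
ω = 2π×1200/60 = 125.7 rad/s
τ = P_out/ω = 81164/125.7 = 646 N·m

646 N·m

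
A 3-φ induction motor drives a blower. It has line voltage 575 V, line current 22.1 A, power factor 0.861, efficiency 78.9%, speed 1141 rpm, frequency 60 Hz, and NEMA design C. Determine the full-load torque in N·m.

P_in = √3·V·I·cosφ = 1.732 × 575 × 22.1 × 0.861 = 18950 W
P_out = η·P_in = 0.789 × 18950 = 14952 W
n = 1141 rpm
ω = 2π×1141/60 = 119.5 rad/s
τ = P_out/ω = 14952/119.5 = 125 N·m

125 N·m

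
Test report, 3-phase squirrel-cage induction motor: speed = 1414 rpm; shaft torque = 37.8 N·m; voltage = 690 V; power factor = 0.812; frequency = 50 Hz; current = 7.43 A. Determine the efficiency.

ω = 2π × 1414/60 = 148.1 rad/s; P_out = τω = 37.8 × 148.1 = 5598 W
P_in = √3·V_L·I_L·cosφ = 1.732 × 690 × 7.43 × 0.812 = 7210 W
η = P_out / P_in = 5598 / 7210 = 0.776 = 77.6%

77.6 %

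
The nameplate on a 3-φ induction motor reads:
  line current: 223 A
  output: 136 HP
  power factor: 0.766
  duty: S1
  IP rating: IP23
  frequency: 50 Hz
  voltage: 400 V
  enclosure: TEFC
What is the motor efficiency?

P_out = 136 × 746 = 101456 W
P_in = √3·V_L·I_L·cosφ = 1.732 × 400 × 223 × 0.766 = 118343 W
η = P_out / P_in = 101456 / 118343 = 0.857 = 85.7%

85.7 %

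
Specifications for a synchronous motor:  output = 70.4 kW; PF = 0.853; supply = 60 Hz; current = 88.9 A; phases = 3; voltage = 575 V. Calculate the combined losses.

P_in = √3·V·I·cosφ = 1.732×575×88.9×0.853 = 75521 W
P_out = 70400 W
Losses = P_in − P_out = 75521 − 70400 = 5121 W

5120 W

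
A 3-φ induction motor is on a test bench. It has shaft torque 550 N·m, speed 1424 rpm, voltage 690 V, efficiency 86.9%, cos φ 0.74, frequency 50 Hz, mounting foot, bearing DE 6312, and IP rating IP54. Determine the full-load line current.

107 A

ω = 2π×1424/60 = 149.1 rad/s; P_out = τω = 550 × 149.1 = 82005 W
P_in = P_out / η = 82005 / 0.869 = 94367 W
I_L = P_in / (√3·V_L·cosφ) = 94367 / (1.732 × 690 × 0.74) = 107 A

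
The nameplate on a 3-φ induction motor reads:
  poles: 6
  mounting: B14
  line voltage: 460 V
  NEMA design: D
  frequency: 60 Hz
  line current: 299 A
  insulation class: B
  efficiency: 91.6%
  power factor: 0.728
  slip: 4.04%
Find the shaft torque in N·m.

P_in = √3·V·I·cosφ = 1.732 × 460 × 299 × 0.728 = 173424 W
P_out = η·P_in = 0.916 × 173424 = 158856 W
n_s = 120×60/6 = 1200 rpm; n = 1200×(1−0.0404) = 1152 rpm
ω = 2π×1152/60 = 120.6 rad/s
τ = P_out/ω = 158856/120.6 = 1320 N·m

1320 N·m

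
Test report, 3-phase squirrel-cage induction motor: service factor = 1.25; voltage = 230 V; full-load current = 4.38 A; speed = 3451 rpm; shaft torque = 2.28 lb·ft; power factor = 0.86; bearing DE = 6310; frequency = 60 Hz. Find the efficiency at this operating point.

74.4 %

τ = 2.28 lb·ft × 1.356 = 3.092 N·m
ω = 2π × 3451/60 = 361.4 rad/s; P_out = τω = 3.092 × 361.4 = 1117 W
P_in = √3·V_L·I_L·cosφ = 1.732 × 230 × 4.38 × 0.86 = 1501 W
η = P_out / P_in = 1117 / 1501 = 0.744 = 74.4%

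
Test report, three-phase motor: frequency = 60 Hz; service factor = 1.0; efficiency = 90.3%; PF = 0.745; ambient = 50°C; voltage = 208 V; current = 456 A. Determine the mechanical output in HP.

148 HP

P_in = √3·V·I·cosφ = 1.732 × 208 × 456 × 0.745 = 122386 W
P_out = η·P_in = 0.903 × 122386 = 110515 W
= 110515/746 = 148 HP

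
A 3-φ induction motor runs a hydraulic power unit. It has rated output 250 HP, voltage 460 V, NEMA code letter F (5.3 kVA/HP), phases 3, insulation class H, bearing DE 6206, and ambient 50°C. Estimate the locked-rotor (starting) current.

1660 A

S_LR = 5.3 × 250 = 1325 kVA
I_LR = S_LR/(√3·V_L) = 1325000/(1.732×460) = 1660 A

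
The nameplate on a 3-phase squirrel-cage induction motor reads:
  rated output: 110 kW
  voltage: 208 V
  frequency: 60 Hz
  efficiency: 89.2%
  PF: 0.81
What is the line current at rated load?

423 A

P_out = 110 kW = 110000 W
P_in = P_out / η = 110000 / 0.892 = 123318 W
I_L = P_in / (√3·V_L·cosφ) = 123318 / (1.732 × 208 × 0.81) = 423 A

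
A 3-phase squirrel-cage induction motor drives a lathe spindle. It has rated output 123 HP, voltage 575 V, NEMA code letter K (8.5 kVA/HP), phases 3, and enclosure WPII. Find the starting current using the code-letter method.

1050 A

S_LR = 8.5 × 123 = 1045.5 kVA
I_LR = S_LR/(√3·V_L) = 1045500/(1.732×575) = 1050 A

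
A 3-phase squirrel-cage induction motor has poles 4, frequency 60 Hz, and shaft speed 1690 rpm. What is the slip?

n_s = 120f/p = 120×60/4 = 1800 rpm
s = (n_s − n)/n_s = (1800 − 1690)/1800 = 0.0611

6.11 %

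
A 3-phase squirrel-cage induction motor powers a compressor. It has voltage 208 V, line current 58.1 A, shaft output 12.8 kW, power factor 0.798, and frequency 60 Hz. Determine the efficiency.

P_out = 12.8 kW = 12800 W
P_in = √3·V_L·I_L·cosφ = 1.732 × 208 × 58.1 × 0.798 = 16703 W
η = P_out / P_in = 12800 / 16703 = 0.766 = 76.6%

76.6 %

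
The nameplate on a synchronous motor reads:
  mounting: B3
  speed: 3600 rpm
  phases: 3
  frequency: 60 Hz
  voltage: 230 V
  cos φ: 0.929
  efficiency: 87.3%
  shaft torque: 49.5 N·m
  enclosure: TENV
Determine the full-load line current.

57.8 A

ω = 2π×3600/60 = 377 rad/s; P_out = τω = 49.5 × 377 = 18662 W
P_in = P_out / η = 18662 / 0.873 = 21377 W
I_L = P_in / (√3·V_L·cosφ) = 21377 / (1.732 × 230 × 0.929) = 57.8 A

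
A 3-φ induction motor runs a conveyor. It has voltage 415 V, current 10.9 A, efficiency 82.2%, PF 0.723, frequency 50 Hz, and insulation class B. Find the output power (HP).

6.24 HP

P_in = √3·V·I·cosφ = 1.732 × 415 × 10.9 × 0.723 = 5664 W
P_out = η·P_in = 0.822 × 5664 = 4656 W
= 4656/746 = 6.24 HP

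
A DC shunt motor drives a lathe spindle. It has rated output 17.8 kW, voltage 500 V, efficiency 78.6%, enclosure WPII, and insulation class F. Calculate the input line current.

45.3 A

P_out = 17.8 kW = 17800 W
P_in = P_out / η = 17800 / 0.786 = 22646 W
I = P_in / V = 22646 / 500 = 45.3 A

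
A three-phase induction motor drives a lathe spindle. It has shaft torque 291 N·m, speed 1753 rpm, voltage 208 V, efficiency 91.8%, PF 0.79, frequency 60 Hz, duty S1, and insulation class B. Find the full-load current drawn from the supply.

ω = 2π×1753/60 = 183.6 rad/s; P_out = τω = 291 × 183.6 = 53428 W
P_in = P_out / η = 53428 / 0.918 = 58200 W
I_L = P_in / (√3·V_L·cosφ) = 58200 / (1.732 × 208 × 0.79) = 204 A

204 A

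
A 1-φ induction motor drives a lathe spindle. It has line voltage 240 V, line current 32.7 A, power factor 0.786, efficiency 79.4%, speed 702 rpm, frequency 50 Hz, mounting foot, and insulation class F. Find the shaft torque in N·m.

P_in = V·I·cosφ = 240 × 32.7 × 0.786 = 6169 W
P_out = η·P_in = 0.794 × 6169 = 4898 W
n = 702 rpm
ω = 2π×702/60 = 73.51 rad/s
τ = P_out/ω = 4898/73.51 = 66.6 N·m

66.6 N·m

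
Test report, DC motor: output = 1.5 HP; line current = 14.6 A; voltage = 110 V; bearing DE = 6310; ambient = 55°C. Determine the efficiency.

P_out = 1.5 × 746 = 1119 W
P_in = V·I = 110 × 14.6 = 1606 W
η = P_out / P_in = 1119 / 1606 = 0.697 = 69.7%

69.7 %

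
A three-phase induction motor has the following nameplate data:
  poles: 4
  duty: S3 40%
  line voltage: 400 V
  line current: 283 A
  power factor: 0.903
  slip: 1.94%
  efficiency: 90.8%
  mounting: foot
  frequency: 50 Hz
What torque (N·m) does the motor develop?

P_in = √3·V·I·cosφ = 1.732 × 400 × 283 × 0.903 = 177044 W
P_out = η·P_in = 0.908 × 177044 = 160756 W
n_s = 120×50/4 = 1500 rpm; n = 1500×(1−0.0194) = 1471 rpm
ω = 2π×1471/60 = 154 rad/s
τ = P_out/ω = 160756/154 = 1040 N·m

1040 N·m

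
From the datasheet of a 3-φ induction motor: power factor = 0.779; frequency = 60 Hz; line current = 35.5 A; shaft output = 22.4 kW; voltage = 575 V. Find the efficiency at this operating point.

81.3 %

P_out = 22.4 kW = 22400 W
P_in = √3·V_L·I_L·cosφ = 1.732 × 575 × 35.5 × 0.779 = 27541 W
η = P_out / P_in = 22400 / 27541 = 0.813 = 81.3%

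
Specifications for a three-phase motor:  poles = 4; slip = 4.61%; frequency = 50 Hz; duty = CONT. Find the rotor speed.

n_s = 120f/p = 120×50/4 = 1500 rpm
n = n_s(1 − s) = 1500 × (1 − 0.0461) = 1431 rpm

1431 rpm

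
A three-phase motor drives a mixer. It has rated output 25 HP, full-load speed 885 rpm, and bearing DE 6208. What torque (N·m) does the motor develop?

P_out = 25 × 746 = 18650 W
ω = 2π × 885/60 = 92.68 rad/s
τ = P_out/ω = 18650/92.68 = 201 N·m

201 N·m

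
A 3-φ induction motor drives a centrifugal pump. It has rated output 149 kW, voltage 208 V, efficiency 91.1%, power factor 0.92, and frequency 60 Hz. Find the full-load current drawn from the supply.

493 A

P_out = 149 kW = 149000 W
P_in = P_out / η = 149000 / 0.911 = 163557 W
I_L = P_in / (√3·V_L·cosφ) = 163557 / (1.732 × 208 × 0.92) = 493 A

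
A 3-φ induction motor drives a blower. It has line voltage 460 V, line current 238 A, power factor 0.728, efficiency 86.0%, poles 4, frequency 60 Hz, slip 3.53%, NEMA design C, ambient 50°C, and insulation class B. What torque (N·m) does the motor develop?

P_in = √3·V·I·cosφ = 1.732 × 460 × 238 × 0.728 = 138043 W
P_out = η·P_in = 0.86 × 138043 = 118717 W
n_s = 120×60/4 = 1800 rpm; n = 1800×(1−0.0353) = 1736 rpm
ω = 2π×1736/60 = 181.8 rad/s
τ = P_out/ω = 118717/181.8 = 653 N·m

653 N·m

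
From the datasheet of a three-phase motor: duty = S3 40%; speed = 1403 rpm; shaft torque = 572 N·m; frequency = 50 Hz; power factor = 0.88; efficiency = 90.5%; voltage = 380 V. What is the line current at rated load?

160 A

ω = 2π×1403/60 = 146.9 rad/s; P_out = τω = 572 × 146.9 = 84027 W
P_in = P_out / η = 84027 / 0.905 = 92848 W
I_L = P_in / (√3·V_L·cosφ) = 92848 / (1.732 × 380 × 0.88) = 160 A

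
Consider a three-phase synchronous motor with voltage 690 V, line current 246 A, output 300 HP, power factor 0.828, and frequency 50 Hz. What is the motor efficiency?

P_out = 300 × 746 = 223800 W
P_in = √3·V_L·I_L·cosφ = 1.732 × 690 × 246 × 0.828 = 243423 W
η = P_out / P_in = 223800 / 243423 = 0.919 = 91.9%

91.9 %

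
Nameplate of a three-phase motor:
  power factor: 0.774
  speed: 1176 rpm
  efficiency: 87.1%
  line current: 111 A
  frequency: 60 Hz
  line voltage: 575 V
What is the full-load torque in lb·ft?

446 lb·ft

P_in = √3·V·I·cosφ = 1.732 × 575 × 111 × 0.774 = 85562 W
P_out = η·P_in = 0.871 × 85562 = 74525 W
n = 1176 rpm
ω = 2π×1176/60 = 123.2 rad/s
τ = P_out/ω = 74525/123.2 = 604.9 N·m
In lb·ft: 604.9/1.356 = 446 lb·ft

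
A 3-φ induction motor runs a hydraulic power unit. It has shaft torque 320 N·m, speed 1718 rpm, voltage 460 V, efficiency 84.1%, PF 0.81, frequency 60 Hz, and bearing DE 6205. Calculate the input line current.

106 A

ω = 2π×1718/60 = 179.9 rad/s; P_out = τω = 320 × 179.9 = 57568 W
P_in = P_out / η = 57568 / 0.841 = 68452 W
I_L = P_in / (√3·V_L·cosφ) = 68452 / (1.732 × 460 × 0.81) = 106 A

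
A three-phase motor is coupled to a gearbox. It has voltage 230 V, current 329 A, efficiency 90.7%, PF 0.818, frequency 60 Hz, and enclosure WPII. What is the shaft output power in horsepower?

P_in = √3·V·I·cosφ = 1.732 × 230 × 329 × 0.818 = 107207 W
P_out = η·P_in = 0.907 × 107207 = 97237 W
= 97237/746 = 130 HP

130 HP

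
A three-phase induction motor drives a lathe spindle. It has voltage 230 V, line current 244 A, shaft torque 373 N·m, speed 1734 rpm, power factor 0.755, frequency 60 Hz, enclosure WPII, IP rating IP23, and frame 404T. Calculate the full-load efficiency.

92.3 %

ω = 2π × 1734/60 = 181.6 rad/s; P_out = τω = 373 × 181.6 = 67737 W
P_in = √3·V_L·I_L·cosφ = 1.732 × 230 × 244 × 0.755 = 73386 W
η = P_out / P_in = 67737 / 73386 = 0.923 = 92.3%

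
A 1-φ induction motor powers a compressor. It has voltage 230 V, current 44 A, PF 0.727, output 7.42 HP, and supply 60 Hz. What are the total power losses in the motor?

1820 W

P_in = V·I·cosφ = 230×44×0.727 = 7357 W
P_out = 7.42×746 = 5535 W
Losses = P_in − P_out = 7357 − 5535 = 1822 W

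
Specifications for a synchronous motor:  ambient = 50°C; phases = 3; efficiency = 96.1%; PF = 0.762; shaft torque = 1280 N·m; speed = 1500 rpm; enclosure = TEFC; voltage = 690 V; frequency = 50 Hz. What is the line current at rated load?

230 A

ω = 2π×1500/60 = 157.1 rad/s; P_out = τω = 1280 × 157.1 = 201088 W
P_in = P_out / η = 201088 / 0.961 = 209249 W
I_L = P_in / (√3·V_L·cosφ) = 209249 / (1.732 × 690 × 0.762) = 230 A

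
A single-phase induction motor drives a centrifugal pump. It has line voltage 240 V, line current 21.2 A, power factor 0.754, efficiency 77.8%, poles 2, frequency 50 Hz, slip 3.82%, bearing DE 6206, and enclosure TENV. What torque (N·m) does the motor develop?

9.88 N·m

P_in = V·I·cosφ = 240 × 21.2 × 0.754 = 3836 W
P_out = η·P_in = 0.778 × 3836 = 2984 W
n_s = 120×50/2 = 3000 rpm; n = 3000×(1−0.0382) = 2885 rpm
ω = 2π×2885/60 = 302.1 rad/s
τ = P_out/ω = 2984/302.1 = 9.88 N·m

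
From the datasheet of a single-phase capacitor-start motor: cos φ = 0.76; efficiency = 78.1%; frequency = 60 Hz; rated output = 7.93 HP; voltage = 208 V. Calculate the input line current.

47.9 A

P_out = 7.93 × 746 = 5916 W
P_in = P_out / η = 5916 / 0.781 = 7575 W
I = P_in / (V·cosφ) = 7575 / (208 × 0.76) = 47.9 A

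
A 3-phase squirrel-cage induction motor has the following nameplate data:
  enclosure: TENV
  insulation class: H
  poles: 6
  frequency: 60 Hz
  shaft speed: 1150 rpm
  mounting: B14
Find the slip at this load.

4.17 %

n_s = 120f/p = 120×60/6 = 1200 rpm
s = (n_s − n)/n_s = (1200 − 1150)/1200 = 0.0417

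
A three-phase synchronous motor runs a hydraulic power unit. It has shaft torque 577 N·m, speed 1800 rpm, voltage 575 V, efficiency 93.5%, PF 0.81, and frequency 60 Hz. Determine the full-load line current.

ω = 2π×1800/60 = 188.5 rad/s; P_out = τω = 577 × 188.5 = 108765 W
P_in = P_out / η = 108765 / 0.935 = 116326 W
I_L = P_in / (√3·V_L·cosφ) = 116326 / (1.732 × 575 × 0.81) = 144 A

144 A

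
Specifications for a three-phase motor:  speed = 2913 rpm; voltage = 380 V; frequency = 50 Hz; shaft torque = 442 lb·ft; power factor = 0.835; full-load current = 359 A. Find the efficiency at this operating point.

92.7 %

τ = 442 lb·ft × 1.356 = 599.4 N·m
ω = 2π × 2913/60 = 305 rad/s; P_out = τω = 599.4 × 305 = 182817 W
P_in = √3·V_L·I_L·cosφ = 1.732 × 380 × 359 × 0.835 = 197293 W
η = P_out / P_in = 182817 / 197293 = 0.927 = 92.7%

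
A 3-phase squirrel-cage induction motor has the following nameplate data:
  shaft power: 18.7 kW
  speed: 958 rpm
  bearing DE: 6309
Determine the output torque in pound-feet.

ω = 2π × 958/60 = 100.3 rad/s
τ = P/ω = 18700/100.3 = 186.4 N·m
In lb·ft: 186.4/1.356 = 137 lb·ft

137 lb·ft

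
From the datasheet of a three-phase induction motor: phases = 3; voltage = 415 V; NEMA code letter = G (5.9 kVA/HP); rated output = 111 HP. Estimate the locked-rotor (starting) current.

S_LR = 5.9 × 111 = 654.9 kVA
I_LR = S_LR/(√3·V_L) = 654900/(1.732×415) = 911 A

911 A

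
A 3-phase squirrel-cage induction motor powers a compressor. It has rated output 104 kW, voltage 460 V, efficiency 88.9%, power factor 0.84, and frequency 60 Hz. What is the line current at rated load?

175 A

P_out = 104 kW = 104000 W
P_in = P_out / η = 104000 / 0.889 = 116985 W
I_L = P_in / (√3·V_L·cosφ) = 116985 / (1.732 × 460 × 0.84) = 175 A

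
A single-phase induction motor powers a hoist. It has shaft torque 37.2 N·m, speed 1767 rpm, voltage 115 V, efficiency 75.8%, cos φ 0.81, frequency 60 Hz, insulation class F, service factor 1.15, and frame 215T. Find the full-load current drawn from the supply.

97.5 A

ω = 2π×1767/60 = 185 rad/s; P_out = τω = 37.2 × 185 = 6882 W
P_in = P_out / η = 6882 / 0.758 = 9079 W
I = P_in / (V·cosφ) = 9079 / (115 × 0.81) = 97.5 A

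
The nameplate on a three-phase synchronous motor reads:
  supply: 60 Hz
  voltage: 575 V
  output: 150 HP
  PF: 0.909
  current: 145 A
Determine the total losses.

P_in = √3·V·I·cosφ = 1.732×575×145×0.909 = 131265 W
P_out = 150×746 = 111900 W
Losses = P_in − P_out = 131265 − 111900 = 19365 W

19400 W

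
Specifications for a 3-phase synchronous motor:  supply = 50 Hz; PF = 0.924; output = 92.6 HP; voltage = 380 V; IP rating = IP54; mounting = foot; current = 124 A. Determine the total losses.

6330 W

P_in = √3·V·I·cosφ = 1.732×380×124×0.924 = 75409 W
P_out = 92.6×746 = 69080 W
Losses = P_in − P_out = 75409 − 69080 = 6329 W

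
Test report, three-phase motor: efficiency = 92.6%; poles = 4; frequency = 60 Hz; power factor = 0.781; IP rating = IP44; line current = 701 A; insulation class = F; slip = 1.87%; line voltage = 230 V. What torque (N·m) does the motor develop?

1090 N·m

P_in = √3·V·I·cosφ = 1.732 × 230 × 701 × 0.781 = 218095 W
P_out = η·P_in = 0.926 × 218095 = 201956 W
n_s = 120×60/4 = 1800 rpm; n = 1800×(1−0.0187) = 1766 rpm
ω = 2π×1766/60 = 184.9 rad/s
τ = P_out/ω = 201956/184.9 = 1090 N·m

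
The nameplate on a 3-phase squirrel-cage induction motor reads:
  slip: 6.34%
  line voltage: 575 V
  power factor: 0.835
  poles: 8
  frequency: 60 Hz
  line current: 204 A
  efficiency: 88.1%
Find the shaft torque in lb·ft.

1250 lb·ft

P_in = √3·V·I·cosφ = 1.732 × 575 × 204 × 0.835 = 169642 W
P_out = η·P_in = 0.881 × 169642 = 149455 W
n_s = 120×60/8 = 900 rpm; n = 900×(1−0.0634) = 843 rpm
ω = 2π×843/60 = 88.28 rad/s
τ = P_out/ω = 149455/88.28 = 1693 N·m
In lb·ft: 1693/1.356 = 1250 lb·ft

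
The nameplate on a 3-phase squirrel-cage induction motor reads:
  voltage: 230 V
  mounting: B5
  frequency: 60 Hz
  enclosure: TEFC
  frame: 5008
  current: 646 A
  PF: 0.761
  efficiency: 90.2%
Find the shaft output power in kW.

177 kW

P_in = √3·V·I·cosφ = 1.732 × 230 × 646 × 0.761 = 195836 W
P_out = η·P_in = 0.902 × 195836 = 176644 W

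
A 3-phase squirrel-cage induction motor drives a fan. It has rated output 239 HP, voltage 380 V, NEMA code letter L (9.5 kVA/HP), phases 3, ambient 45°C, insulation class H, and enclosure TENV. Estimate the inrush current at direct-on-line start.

3450 A

S_LR = 9.5 × 239 = 2270.5 kVA
I_LR = S_LR/(√3·V_L) = 2270500/(1.732×380) = 3450 A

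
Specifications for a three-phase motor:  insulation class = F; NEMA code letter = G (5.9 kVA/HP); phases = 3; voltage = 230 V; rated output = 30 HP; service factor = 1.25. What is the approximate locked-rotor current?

444 A

S_LR = 5.9 × 30 = 177 kVA
I_LR = S_LR/(√3·V_L) = 177000/(1.732×230) = 444 A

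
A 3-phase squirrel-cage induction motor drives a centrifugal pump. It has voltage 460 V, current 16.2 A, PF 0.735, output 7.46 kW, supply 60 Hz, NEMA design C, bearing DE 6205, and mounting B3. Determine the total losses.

P_in = √3·V·I·cosφ = 1.732×460×16.2×0.735 = 9487 W
P_out = 7460 W
Losses = P_in − P_out = 9487 − 7460 = 2027 W

2030 W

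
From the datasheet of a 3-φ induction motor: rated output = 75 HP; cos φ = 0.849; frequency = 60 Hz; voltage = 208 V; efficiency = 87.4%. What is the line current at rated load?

P_out = 75 × 746 = 55950 W
P_in = P_out / η = 55950 / 0.874 = 64016 W
I_L = P_in / (√3·V_L·cosφ) = 64016 / (1.732 × 208 × 0.849) = 209 A

209 A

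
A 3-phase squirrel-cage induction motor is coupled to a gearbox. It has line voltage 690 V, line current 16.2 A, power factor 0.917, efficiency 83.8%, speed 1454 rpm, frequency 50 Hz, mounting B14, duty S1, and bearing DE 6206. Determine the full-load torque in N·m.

97.7 N·m

P_in = √3·V·I·cosφ = 1.732 × 690 × 16.2 × 0.917 = 17753 W
P_out = η·P_in = 0.838 × 17753 = 14877 W
n = 1454 rpm
ω = 2π×1454/60 = 152.3 rad/s
τ = P_out/ω = 14877/152.3 = 97.7 N·m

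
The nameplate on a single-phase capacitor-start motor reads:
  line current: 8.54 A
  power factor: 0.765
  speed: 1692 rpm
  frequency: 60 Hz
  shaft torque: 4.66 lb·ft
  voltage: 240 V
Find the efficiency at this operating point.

τ = 4.66 lb·ft × 1.356 = 6.319 N·m
ω = 2π × 1692/60 = 177.2 rad/s; P_out = τω = 6.319 × 177.2 = 1120 W
P_in = V·I·cosφ = 240 × 8.54 × 0.765 = 1568 W
η = P_out / P_in = 1120 / 1568 = 0.714 = 71.4%

71.4 %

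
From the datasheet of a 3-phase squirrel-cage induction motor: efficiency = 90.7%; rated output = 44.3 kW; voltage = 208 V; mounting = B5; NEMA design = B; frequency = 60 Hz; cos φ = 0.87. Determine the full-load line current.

156 A

P_out = 44.3 kW = 44300 W
P_in = P_out / η = 44300 / 0.907 = 48842 W
I_L = P_in / (√3·V_L·cosφ) = 48842 / (1.732 × 208 × 0.87) = 156 A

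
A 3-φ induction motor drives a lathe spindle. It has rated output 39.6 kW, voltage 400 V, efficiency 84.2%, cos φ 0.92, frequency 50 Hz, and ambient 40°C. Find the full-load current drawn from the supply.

P_out = 39.6 kW = 39600 W
P_in = P_out / η = 39600 / 0.842 = 47031 W
I_L = P_in / (√3·V_L·cosφ) = 47031 / (1.732 × 400 × 0.92) = 73.8 A

73.8 A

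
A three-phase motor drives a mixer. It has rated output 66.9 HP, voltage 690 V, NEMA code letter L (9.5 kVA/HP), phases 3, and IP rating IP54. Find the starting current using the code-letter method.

532 A

S_LR = 9.5 × 66.9 = 635.55 kVA
I_LR = S_LR/(√3·V_L) = 635550/(1.732×690) = 532 A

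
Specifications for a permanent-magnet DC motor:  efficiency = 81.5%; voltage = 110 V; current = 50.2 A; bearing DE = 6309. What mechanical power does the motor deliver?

4.5 kW

P_in = V·I = 110 × 50.2 = 5522 W
P_out = η·P_in = 0.815 × 5522 = 4500 W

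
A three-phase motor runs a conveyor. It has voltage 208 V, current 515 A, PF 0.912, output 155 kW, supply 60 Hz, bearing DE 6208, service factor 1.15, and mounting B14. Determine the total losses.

P_in = √3·V·I·cosφ = 1.732×208×515×0.912 = 169205 W
P_out = 155000 W
Losses = P_in − P_out = 169205 − 155000 = 14205 W

14200 W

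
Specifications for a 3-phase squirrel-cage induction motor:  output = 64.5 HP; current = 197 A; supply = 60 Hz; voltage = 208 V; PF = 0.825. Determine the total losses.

10400 W

P_in = √3·V·I·cosφ = 1.732×208×197×0.825 = 58551 W
P_out = 64.5×746 = 48117 W
Losses = P_in − P_out = 58551 − 48117 = 10434 W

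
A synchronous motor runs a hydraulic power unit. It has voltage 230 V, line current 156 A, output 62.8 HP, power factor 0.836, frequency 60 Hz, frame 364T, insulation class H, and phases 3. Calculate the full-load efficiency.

90.2 %

P_out = 62.8 × 746 = 46849 W
P_in = √3·V_L·I_L·cosφ = 1.732 × 230 × 156 × 0.836 = 51953 W
η = P_out / P_in = 46849 / 51953 = 0.902 = 90.2%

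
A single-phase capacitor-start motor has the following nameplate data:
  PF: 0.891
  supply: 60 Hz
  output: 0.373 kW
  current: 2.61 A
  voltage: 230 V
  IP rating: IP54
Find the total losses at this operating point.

P_in = V·I·cosφ = 230×2.61×0.891 = 535 W
P_out = 373 W
Losses = P_in − P_out = 535 − 373 = 162 W

162 W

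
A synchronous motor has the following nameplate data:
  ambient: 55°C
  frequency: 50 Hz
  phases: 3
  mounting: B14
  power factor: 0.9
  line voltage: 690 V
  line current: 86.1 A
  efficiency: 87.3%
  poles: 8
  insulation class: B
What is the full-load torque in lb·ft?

P_in = √3·V·I·cosφ = 1.732 × 690 × 86.1 × 0.9 = 92607 W
P_out = η·P_in = 0.873 × 92607 = 80846 W
n = n_s = 120×50/8 = 750 rpm (synchronous)
ω = 2π×750/60 = 78.54 rad/s
τ = P_out/ω = 80846/78.54 = 1029 N·m
In lb·ft: 1029/1.356 = 759 lb·ft

759 lb·ft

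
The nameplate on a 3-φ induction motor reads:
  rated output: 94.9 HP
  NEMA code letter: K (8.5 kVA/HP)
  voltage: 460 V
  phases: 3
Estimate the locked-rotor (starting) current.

S_LR = 8.5 × 94.9 = 806.65 kVA
I_LR = S_LR/(√3·V_L) = 806650/(1.732×460) = 1010 A

1010 A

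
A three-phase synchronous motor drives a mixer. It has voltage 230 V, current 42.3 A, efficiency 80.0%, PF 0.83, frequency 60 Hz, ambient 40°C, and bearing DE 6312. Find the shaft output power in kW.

P_in = √3·V·I·cosφ = 1.732 × 230 × 42.3 × 0.83 = 13986 W
P_out = η·P_in = 0.8 × 13986 = 11189 W

11.2 kW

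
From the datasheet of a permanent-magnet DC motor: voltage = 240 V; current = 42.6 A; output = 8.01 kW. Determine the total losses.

2.21 kW

P_in = V·I = 240×42.6 = 10224 W
P_out = 8010 W
Losses = P_in − P_out = 10224 − 8010 = 2214 W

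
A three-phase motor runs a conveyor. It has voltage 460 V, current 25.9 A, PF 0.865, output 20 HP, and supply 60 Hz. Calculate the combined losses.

2.93 kW

P_in = √3·V·I·cosφ = 1.732×460×25.9×0.865 = 17849 W
P_out = 20×746 = 14920 W
Losses = P_in − P_out = 17849 − 14920 = 2929 W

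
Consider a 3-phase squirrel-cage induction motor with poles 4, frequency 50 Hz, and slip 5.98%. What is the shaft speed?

n_s = 120f/p = 120×50/4 = 1500 rpm
n = n_s(1 − s) = 1500 × (1 − 0.0598) = 1410 rpm

1410 rpm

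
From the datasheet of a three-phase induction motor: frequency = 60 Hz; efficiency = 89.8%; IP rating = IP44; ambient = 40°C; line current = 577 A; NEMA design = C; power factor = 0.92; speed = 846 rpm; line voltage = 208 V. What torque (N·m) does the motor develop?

1940 N·m

P_in = √3·V·I·cosφ = 1.732 × 208 × 577 × 0.92 = 191238 W
P_out = η·P_in = 0.898 × 191238 = 171732 W
n = 846 rpm
ω = 2π×846/60 = 88.59 rad/s
τ = P_out/ω = 171732/88.59 = 1940 N·m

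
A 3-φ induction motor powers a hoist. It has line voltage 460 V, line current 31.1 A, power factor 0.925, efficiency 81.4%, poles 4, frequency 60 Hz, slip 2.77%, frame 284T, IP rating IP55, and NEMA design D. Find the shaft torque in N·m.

102 N·m

P_in = √3·V·I·cosφ = 1.732 × 460 × 31.1 × 0.925 = 22920 W
P_out = η·P_in = 0.814 × 22920 = 18657 W
n_s = 120×60/4 = 1800 rpm; n = 1800×(1−0.0277) = 1750 rpm
ω = 2π×1750/60 = 183.3 rad/s
τ = P_out/ω = 18657/183.3 = 102 N·m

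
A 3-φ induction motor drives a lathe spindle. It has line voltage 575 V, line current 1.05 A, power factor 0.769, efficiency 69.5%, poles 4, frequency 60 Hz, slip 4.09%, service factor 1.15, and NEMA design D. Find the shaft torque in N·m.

P_in = √3·V·I·cosφ = 1.732 × 575 × 1.05 × 0.769 = 804 W
P_out = η·P_in = 0.695 × 804 = 559 W
n_s = 120×60/4 = 1800 rpm; n = 1800×(1−0.0409) = 1726 rpm
ω = 2π×1726/60 = 180.7 rad/s
τ = P_out/ω = 559/180.7 = 3.09 N·m

3.09 N·m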